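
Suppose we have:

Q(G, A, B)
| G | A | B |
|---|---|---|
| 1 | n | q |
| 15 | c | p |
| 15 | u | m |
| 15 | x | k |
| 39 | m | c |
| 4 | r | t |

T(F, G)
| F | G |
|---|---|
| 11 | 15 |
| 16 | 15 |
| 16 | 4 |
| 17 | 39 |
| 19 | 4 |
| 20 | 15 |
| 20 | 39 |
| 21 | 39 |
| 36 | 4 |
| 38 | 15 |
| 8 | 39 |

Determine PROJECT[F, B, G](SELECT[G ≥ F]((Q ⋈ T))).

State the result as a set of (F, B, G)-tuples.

{(11, k, 15), (11, m, 15), (11, p, 15), (17, c, 39), (20, c, 39), (21, c, 39), (8, c, 39)}

Q ⋈ T (natural join on G): {(15, c, p, 11), (15, c, p, 16), (15, c, p, 20), (15, c, p, 38), (15, u, m, 11), (15, u, m, 16), (15, u, m, 20), (15, u, m, 38), (15, x, k, 11), (15, x, k, 16), (15, x, k, 20), (15, x, k, 38), (39, m, c, 17), (39, m, c, 20), (39, m, c, 21), (39, m, c, 8), (4, r, t, 16), (4, r, t, 19), (4, r, t, 36)}
σ[G ≥ F]: keep tuples satisfying G ≥ F → {(15, c, p, 11), (15, u, m, 11), (15, x, k, 11), (39, m, c, 17), (39, m, c, 20), (39, m, c, 21), (39, m, c, 8)}
π_{F, B, G} gives {(11, k, 15), (11, m, 15), (11, p, 15), (17, c, 39), (20, c, 39), (21, c, 39), (8, c, 39)}.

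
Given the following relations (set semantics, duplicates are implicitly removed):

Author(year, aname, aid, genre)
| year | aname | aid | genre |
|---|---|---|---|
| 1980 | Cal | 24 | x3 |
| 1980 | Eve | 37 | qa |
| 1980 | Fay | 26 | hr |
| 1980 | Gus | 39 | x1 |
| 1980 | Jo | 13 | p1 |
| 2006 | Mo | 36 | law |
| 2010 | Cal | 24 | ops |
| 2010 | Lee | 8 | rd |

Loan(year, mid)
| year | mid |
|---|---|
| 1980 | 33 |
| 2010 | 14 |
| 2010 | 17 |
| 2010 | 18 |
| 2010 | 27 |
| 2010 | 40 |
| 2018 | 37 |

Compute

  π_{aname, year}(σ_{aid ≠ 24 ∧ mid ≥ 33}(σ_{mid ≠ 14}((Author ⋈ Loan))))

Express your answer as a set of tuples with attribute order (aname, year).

{(Eve, 1980), (Fay, 1980), (Gus, 1980), (Jo, 1980), (Lee, 2010)}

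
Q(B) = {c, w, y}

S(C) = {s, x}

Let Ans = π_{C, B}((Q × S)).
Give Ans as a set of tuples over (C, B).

Q × S: Cartesian product, 3·2 = 6 tuples over (B, C).
Keep only column(s) C, B: {(s, c), (s, w), (s, y), (x, c), (x, w), (x, y)}

{(s, c), (s, w), (s, y), (x, c), (x, w), (x, y)}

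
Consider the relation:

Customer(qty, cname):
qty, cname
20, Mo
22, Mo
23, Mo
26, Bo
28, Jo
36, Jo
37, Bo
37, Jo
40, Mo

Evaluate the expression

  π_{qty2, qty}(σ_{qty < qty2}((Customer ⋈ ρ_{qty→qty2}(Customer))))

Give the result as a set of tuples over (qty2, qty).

{(22, 20), (23, 20), (23, 22), (36, 28), (37, 26), (37, 28), (37, 36), (40, 20), (40, 22), (40, 23)}

ρ[qty→qty2]: schema becomes (qty2, cname); tuples unchanged.
Joining Customer and ρ_{qty→qty2}(Customer) on cname yields {(20, Mo, 20), (20, Mo, 22), (20, Mo, 23), (20, Mo, 40), (22, Mo, 20), (22, Mo, 22), (22, Mo, 23), (22, Mo, 40), (23, Mo, 20), (23, Mo, 22), (23, Mo, 23), (23, Mo, 40), (26, Bo, 26), (26, Bo, 37), (28, Jo, 28), (28, Jo, 36), (28, Jo, 37), (36, Jo, 28), (36, Jo, 36), (36, Jo, 37), (37, Bo, 26), (37, Bo, 37), (37, Jo, 28), (37, Jo, 36), (37, Jo, 37), (40, Mo, 20), (40, Mo, 22), (40, Mo, 23), (40, Mo, 40)}.
Selection qty < qty2: {(20, Mo, 22), (20, Mo, 23), (20, Mo, 40), (22, Mo, 23), (22, Mo, 40), (23, Mo, 40), (26, Bo, 37), (28, Jo, 36), (28, Jo, 37), (36, Jo, 37)}
π[qty2, qty]: project onto (qty2, qty) → {(22, 20), (23, 20), (23, 22), (36, 28), (37, 26), (37, 28), (37, 36), (40, 20), (40, 22), (40, 23)}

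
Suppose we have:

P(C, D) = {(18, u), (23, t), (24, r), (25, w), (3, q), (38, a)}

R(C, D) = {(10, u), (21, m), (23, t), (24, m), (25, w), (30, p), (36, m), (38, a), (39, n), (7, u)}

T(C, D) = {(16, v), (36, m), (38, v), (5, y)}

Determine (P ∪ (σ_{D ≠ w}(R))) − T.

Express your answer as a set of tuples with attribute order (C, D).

{(10, u), (18, u), (21, m), (23, t), (24, m), (24, r), (25, w), (3, q), (30, p), (38, a), (39, n), (7, u)}

Filtering on D ≠ w leaves {(10, u), (21, m), (23, t), (24, m), (30, p), (36, m), (38, a), (39, n), (7, u)}.
Set union of the two operands is {(10, u), (18, u), (21, m), (23, t), (24, m), (24, r), (25, w), (3, q), (30, p), (36, m), (38, a), (39, n), (7, u)}.
Set difference of the two operands is {(10, u), (18, u), (21, m), (23, t), (24, m), (24, r), (25, w), (3, q), (30, p), (38, a), (39, n), (7, u)}.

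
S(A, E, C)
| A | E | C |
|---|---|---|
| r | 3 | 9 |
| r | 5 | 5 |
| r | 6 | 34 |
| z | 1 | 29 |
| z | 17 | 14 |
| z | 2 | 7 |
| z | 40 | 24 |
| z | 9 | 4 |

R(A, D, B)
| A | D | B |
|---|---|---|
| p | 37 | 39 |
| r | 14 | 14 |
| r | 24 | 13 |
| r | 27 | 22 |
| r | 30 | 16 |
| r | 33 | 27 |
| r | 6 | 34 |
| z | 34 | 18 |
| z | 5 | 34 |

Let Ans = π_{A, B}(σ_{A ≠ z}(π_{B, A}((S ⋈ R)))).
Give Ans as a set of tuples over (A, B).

Joining S and R on A yields {(r, 3, 9, 14, 14), (r, 3, 9, 24, 13), (r, 3, 9, 27, 22), (r, 3, 9, 30, 16), (r, 3, 9, 33, 27), (r, 3, 9, 6, 34), (r, 5, 5, 14, 14), (r, 5, 5, 24, 13), (r, 5, 5, 27, 22), (r, 5, 5, 30, 16), (r, 5, 5, 33, 27), (r, 5, 5, 6, 34), (r, 6, 34, 14, 14), (r, 6, 34, 24, 13), (r, 6, 34, 27, 22), (r, 6, 34, 30, 16), (r, 6, 34, 33, 27), (r, 6, 34, 6, 34), (z, 1, 29, 34, 18), (z, 1, 29, 5, 34), (z, 17, 14, 34, 18), (z, 17, 14, 5, 34), (z, 2, 7, 34, 18), (z, 2, 7, 5, 34), (z, 40, 24, 34, 18), (z, 40, 24, 5, 34), (z, 9, 4, 34, 18), (z, 9, 4, 5, 34)}.
π[B, A]: project onto (B, A) (20 duplicate(s) eliminated) → {(13, r), (14, r), (16, r), (18, z), (22, r), (27, r), (34, r), (34, z)}
σ[A ≠ z]: keep tuples satisfying A ≠ z → {(13, r), (14, r), (16, r), (22, r), (27, r), (34, r)}
π[A, B]: project onto (A, B) → {(r, 13), (r, 14), (r, 16), (r, 22), (r, 27), (r, 34)}

{(r, 13), (r, 14), (r, 16), (r, 22), (r, 27), (r, 34)}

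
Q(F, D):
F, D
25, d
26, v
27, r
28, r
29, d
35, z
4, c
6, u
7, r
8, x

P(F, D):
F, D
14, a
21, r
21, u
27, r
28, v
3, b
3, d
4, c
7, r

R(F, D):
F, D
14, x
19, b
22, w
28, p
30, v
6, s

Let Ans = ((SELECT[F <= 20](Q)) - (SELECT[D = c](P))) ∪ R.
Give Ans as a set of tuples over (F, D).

σ[F <= 20]: keep tuples satisfying F <= 20 → {(4, c), (6, u), (7, r), (8, x)}
σ[D = c]: keep tuples satisfying D = c → {(4, c)}
Set difference of the two operands is {(6, u), (7, r), (8, x)}.
Set union of the two operands is {(14, x), (19, b), (22, w), (28, p), (30, v), (6, s), (6, u), (7, r), (8, x)}.

{(14, x), (19, b), (22, w), (28, p), (30, v), (6, s), (6, u), (7, r), (8, x)}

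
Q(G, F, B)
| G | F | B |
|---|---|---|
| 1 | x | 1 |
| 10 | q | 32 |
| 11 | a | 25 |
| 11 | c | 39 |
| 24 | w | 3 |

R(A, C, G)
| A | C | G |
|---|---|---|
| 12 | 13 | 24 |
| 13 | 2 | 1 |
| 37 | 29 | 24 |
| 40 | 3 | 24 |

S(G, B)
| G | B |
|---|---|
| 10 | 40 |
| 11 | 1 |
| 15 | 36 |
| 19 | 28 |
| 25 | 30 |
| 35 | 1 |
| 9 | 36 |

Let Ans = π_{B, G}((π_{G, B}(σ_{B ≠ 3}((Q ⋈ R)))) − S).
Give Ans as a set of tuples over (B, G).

Natural join on G: {(1, x, 1, 13, 2), (24, w, 3, 12, 13), (24, w, 3, 37, 29), (24, w, 3, 40, 3)}
σ[B ≠ 3]: keep tuples satisfying B ≠ 3 → {(1, x, 1, 13, 2)}
Keep only column(s) G, B: {(1, 1)}
Difference: {(1, 1)} with {(10, 40), (11, 1), (15, 36), (19, 28), (25, 30), (35, 1), (9, 36)} → {(1, 1)}
Keep only column(s) B, G: {(1, 1)}

{(1, 1)}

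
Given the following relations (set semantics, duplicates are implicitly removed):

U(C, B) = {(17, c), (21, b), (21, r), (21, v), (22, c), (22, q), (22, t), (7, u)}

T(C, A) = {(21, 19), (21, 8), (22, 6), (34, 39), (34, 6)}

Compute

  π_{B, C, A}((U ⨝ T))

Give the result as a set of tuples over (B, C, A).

{(b, 21, 19), (b, 21, 8), (c, 22, 6), (q, 22, 6), (r, 21, 19), (r, 21, 8), (t, 22, 6), (v, 21, 19), (v, 21, 8)}

Natural join on C: {(21, b, 19), (21, b, 8), (21, r, 19), (21, r, 8), (21, v, 19), (21, v, 8), (22, c, 6), (22, q, 6), (22, t, 6)}
Keep only column(s) B, C, A: {(b, 21, 19), (b, 21, 8), (c, 22, 6), (q, 22, 6), (r, 21, 19), (r, 21, 8), (t, 22, 6), (v, 21, 19), (v, 21, 8)}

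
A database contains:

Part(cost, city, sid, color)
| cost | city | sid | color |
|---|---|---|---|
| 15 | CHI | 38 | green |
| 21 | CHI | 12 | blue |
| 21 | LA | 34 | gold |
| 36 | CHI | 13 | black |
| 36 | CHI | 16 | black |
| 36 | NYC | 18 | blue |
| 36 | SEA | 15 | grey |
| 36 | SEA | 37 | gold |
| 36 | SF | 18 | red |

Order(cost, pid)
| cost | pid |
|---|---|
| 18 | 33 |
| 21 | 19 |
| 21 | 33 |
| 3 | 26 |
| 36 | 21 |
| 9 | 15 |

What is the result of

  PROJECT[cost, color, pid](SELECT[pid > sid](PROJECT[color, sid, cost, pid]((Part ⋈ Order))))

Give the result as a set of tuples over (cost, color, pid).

Natural join on cost: {(21, CHI, 12, blue, 19), (21, CHI, 12, blue, 33), (21, LA, 34, gold, 19), (21, LA, 34, gold, 33), (36, CHI, 13, black, 21), (36, CHI, 16, black, 21), (36, NYC, 18, blue, 21), (36, SEA, 15, grey, 21), (36, SEA, 37, gold, 21), (36, SF, 18, red, 21)}
Projecting to color, sid, cost, pid: {(black, 13, 36, 21), (black, 16, 36, 21), (blue, 12, 21, 19), (blue, 12, 21, 33), (blue, 18, 36, 21), (gold, 34, 21, 19), (gold, 34, 21, 33), (gold, 37, 36, 21), (grey, 15, 36, 21), (red, 18, 36, 21)}
Apply σ_{pid > sid}; surviving tuples: {(black, 13, 36, 21), (black, 16, 36, 21), (blue, 12, 21, 19), (blue, 12, 21, 33), (blue, 18, 36, 21), (grey, 15, 36, 21), (red, 18, 36, 21)}
Projecting to cost, color, pid (1 duplicate(s) eliminated): {(21, blue, 19), (21, blue, 33), (36, black, 21), (36, blue, 21), (36, grey, 21), (36, red, 21)}

{(21, blue, 19), (21, blue, 33), (36, black, 21), (36, blue, 21), (36, grey, 21), (36, red, 21)}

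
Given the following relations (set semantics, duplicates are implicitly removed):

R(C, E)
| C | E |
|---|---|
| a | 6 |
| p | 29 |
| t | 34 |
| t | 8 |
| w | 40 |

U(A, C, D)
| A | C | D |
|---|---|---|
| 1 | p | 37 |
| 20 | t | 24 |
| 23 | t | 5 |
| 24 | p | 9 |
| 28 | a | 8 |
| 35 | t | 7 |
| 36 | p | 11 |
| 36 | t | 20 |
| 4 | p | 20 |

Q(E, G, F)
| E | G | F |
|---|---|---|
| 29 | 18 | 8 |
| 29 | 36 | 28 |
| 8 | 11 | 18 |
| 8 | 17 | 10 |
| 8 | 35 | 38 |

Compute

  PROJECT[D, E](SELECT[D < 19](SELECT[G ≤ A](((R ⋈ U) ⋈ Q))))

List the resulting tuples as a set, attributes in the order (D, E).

Joining R and U on C yields {(a, 6, 28, 8), (p, 29, 1, 37), (p, 29, 24, 9), (p, 29, 36, 11), (p, 29, 4, 20), (t, 34, 20, 24), (t, 34, 23, 5), (t, 34, 35, 7), (t, 34, 36, 20), (t, 8, 20, 24), (t, 8, 23, 5), (t, 8, 35, 7), (t, 8, 36, 20)}.
Joining (R ⋈ U) and Q on E yields {(p, 29, 1, 37, 18, 8), (p, 29, 1, 37, 36, 28), (p, 29, 24, 9, 18, 8), (p, 29, 24, 9, 36, 28), (p, 29, 36, 11, 18, 8), (p, 29, 36, 11, 36, 28), (p, 29, 4, 20, 18, 8), (p, 29, 4, 20, 36, 28), (t, 8, 20, 24, 11, 18), (t, 8, 20, 24, 17, 10), (t, 8, 20, 24, 35, 38), (t, 8, 23, 5, 11, 18), (t, 8, 23, 5, 17, 10), (t, 8, 23, 5, 35, 38), (t, 8, 35, 7, 11, 18), (t, 8, 35, 7, 17, 10), (t, 8, 35, 7, 35, 38), (t, 8, 36, 20, 11, 18), (t, 8, 36, 20, 17, 10), (t, 8, 36, 20, 35, 38)}.
Selection G ≤ A: {(p, 29, 24, 9, 18, 8), (p, 29, 36, 11, 18, 8), (p, 29, 36, 11, 36, 28), (t, 8, 20, 24, 11, 18), (t, 8, 20, 24, 17, 10), (t, 8, 23, 5, 11, 18), (t, 8, 23, 5, 17, 10), (t, 8, 35, 7, 11, 18), (t, 8, 35, 7, 17, 10), (t, 8, 35, 7, 35, 38), (t, 8, 36, 20, 11, 18), (t, 8, 36, 20, 17, 10), (t, 8, 36, 20, 35, 38)}
Selection D < 19: {(p, 29, 24, 9, 18, 8), (p, 29, 36, 11, 18, 8), (p, 29, 36, 11, 36, 28), (t, 8, 23, 5, 11, 18), (t, 8, 23, 5, 17, 10), (t, 8, 35, 7, 11, 18), (t, 8, 35, 7, 17, 10), (t, 8, 35, 7, 35, 38)}
Keep only column(s) D, E (4 duplicate(s) eliminated): {(11, 29), (5, 8), (7, 8), (9, 29)}

{(11, 29), (5, 8), (7, 8), (9, 29)}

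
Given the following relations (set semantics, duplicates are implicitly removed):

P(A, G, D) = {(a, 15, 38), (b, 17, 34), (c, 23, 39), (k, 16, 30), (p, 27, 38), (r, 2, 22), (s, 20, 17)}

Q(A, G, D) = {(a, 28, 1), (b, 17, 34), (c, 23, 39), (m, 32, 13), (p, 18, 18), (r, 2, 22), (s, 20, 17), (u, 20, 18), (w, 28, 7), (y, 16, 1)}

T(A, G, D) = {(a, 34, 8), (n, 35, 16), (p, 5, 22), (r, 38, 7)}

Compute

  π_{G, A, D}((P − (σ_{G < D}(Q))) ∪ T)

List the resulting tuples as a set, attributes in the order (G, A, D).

Selection G < D: {(b, 17, 34), (c, 23, 39), (r, 2, 22)}
Set difference of the two operands is {(a, 15, 38), (k, 16, 30), (p, 27, 38), (s, 20, 17)}.
Set union of the two operands is {(a, 15, 38), (a, 34, 8), (k, 16, 30), (n, 35, 16), (p, 27, 38), (p, 5, 22), (r, 38, 7), (s, 20, 17)}.
π_{G, A, D} gives {(15, a, 38), (16, k, 30), (20, s, 17), (27, p, 38), (34, a, 8), (35, n, 16), (38, r, 7), (5, p, 22)}.

{(15, a, 38), (16, k, 30), (20, s, 17), (27, p, 38), (34, a, 8), (35, n, 16), (38, r, 7), (5, p, 22)}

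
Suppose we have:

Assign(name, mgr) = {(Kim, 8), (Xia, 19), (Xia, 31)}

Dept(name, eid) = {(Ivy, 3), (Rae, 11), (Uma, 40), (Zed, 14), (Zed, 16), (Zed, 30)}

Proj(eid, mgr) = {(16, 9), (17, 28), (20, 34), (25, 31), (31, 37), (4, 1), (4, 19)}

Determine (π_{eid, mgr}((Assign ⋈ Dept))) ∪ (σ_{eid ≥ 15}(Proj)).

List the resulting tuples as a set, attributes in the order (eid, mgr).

{(16, 9), (17, 28), (20, 34), (25, 31), (31, 37)}

Assign ⋈ Dept (natural join on name): {}
Keep only column(s) eid, mgr: {}
Filtering on eid ≥ 15 leaves {(16, 9), (17, 28), (20, 34), (25, 31), (31, 37)}.
Taking the union: {(16, 9), (17, 28), (20, 34), (25, 31), (31, 37)}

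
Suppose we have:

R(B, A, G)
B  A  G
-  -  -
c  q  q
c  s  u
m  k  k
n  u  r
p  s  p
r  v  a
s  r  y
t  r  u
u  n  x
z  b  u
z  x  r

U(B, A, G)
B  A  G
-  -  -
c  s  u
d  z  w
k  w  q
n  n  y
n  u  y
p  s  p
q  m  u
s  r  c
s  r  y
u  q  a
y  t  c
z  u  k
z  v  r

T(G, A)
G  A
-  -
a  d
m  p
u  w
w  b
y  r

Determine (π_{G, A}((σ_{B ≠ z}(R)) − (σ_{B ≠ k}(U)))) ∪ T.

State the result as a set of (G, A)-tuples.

{(a, d), (a, v), (k, k), (m, p), (q, q), (r, u), (u, r), (u, w), (w, b), (x, n), (y, r)}

Apply σ_{B ≠ z}; surviving tuples: {(c, q, q), (c, s, u), (m, k, k), (n, u, r), (p, s, p), (r, v, a), (s, r, y), (t, r, u), (u, n, x)}
Apply σ_{B ≠ k}; surviving tuples: {(c, s, u), (d, z, w), (n, n, y), (n, u, y), (p, s, p), (q, m, u), (s, r, c), (s, r, y), (u, q, a), (y, t, c), (z, u, k), (z, v, r)}
Set difference of the two operands is {(c, q, q), (m, k, k), (n, u, r), (r, v, a), (t, r, u), (u, n, x)}.
π_{G, A} gives {(a, v), (k, k), (q, q), (r, u), (u, r), (x, n)}.
Set union of the two operands is {(a, d), (a, v), (k, k), (m, p), (q, q), (r, u), (u, r), (u, w), (w, b), (x, n), (y, r)}.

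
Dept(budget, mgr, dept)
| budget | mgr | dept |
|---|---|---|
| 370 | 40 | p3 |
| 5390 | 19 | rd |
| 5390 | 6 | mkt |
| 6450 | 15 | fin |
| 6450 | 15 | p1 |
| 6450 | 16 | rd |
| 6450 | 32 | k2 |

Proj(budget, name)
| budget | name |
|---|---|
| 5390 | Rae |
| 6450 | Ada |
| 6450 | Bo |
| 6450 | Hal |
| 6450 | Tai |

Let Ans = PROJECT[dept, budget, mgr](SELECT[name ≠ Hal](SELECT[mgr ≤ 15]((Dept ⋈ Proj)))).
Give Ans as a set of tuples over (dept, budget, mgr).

{(fin, 6450, 15), (mkt, 5390, 6), (p1, 6450, 15)}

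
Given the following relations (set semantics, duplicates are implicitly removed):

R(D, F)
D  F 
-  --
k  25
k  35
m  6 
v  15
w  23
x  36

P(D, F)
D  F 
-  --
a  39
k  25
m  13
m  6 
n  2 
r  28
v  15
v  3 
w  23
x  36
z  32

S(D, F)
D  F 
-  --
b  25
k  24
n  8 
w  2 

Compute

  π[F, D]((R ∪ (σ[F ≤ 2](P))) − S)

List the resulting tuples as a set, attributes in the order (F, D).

{(15, v), (2, n), (23, w), (25, k), (35, k), (36, x), (6, m)}

Selection F ≤ 2: {(n, 2)}
Union: {(k, 25), (k, 35), (m, 6), (v, 15), (w, 23), (x, 36)} with {(n, 2)} → {(k, 25), (k, 35), (m, 6), (n, 2), (v, 15), (w, 23), (x, 36)}
Difference: {(k, 25), (k, 35), (m, 6), (n, 2), (v, 15), (w, 23), (x, 36)} with {(b, 25), (k, 24), (n, 8), (w, 2)} → {(k, 25), (k, 35), (m, 6), (n, 2), (v, 15), (w, 23), (x, 36)}
π[F, D]: project onto (F, D) → {(15, v), (2, n), (23, w), (25, k), (35, k), (36, x), (6, m)}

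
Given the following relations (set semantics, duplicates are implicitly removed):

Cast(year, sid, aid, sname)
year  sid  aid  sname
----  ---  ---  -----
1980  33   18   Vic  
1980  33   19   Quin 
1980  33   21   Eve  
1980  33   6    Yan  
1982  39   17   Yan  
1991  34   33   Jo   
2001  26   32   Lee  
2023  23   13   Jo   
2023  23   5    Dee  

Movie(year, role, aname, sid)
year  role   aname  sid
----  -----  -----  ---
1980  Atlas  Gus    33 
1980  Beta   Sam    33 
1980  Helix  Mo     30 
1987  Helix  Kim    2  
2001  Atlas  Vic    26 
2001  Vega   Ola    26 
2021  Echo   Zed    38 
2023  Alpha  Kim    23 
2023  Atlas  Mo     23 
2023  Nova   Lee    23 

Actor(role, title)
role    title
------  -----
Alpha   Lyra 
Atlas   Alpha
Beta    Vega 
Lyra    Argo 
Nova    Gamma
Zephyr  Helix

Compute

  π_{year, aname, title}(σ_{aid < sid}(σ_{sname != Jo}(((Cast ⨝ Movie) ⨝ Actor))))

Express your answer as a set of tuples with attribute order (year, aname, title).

Cast ⋈ Movie (natural join on year, sid): {(1980, 33, 18, Vic, Atlas, Gus), (1980, 33, 18, Vic, Beta, Sam), (1980, 33, 19, Quin, Atlas, Gus), (1980, 33, 19, Quin, Beta, Sam), (1980, 33, 21, Eve, Atlas, Gus), (1980, 33, 21, Eve, Beta, Sam), (1980, 33, 6, Yan, Atlas, Gus), (1980, 33, 6, Yan, Beta, Sam), (2001, 26, 32, Lee, Atlas, Vic), (2001, 26, 32, Lee, Vega, Ola), (2023, 23, 13, Jo, Alpha, Kim), (2023, 23, 13, Jo, Atlas, Mo), (2023, 23, 13, Jo, Nova, Lee), (2023, 23, 5, Dee, Alpha, Kim), (2023, 23, 5, Dee, Atlas, Mo), (2023, 23, 5, Dee, Nova, Lee)}
(Cast ⨝ Movie) ⋈ Actor (natural join on role): {(1980, 33, 18, Vic, Atlas, Gus, Alpha), (1980, 33, 18, Vic, Beta, Sam, Vega), (1980, 33, 19, Quin, Atlas, Gus, Alpha), (1980, 33, 19, Quin, Beta, Sam, Vega), (1980, 33, 21, Eve, Atlas, Gus, Alpha), (1980, 33, 21, Eve, Beta, Sam, Vega), (1980, 33, 6, Yan, Atlas, Gus, Alpha), (1980, 33, 6, Yan, Beta, Sam, Vega), (2001, 26, 32, Lee, Atlas, Vic, Alpha), (2023, 23, 13, Jo, Alpha, Kim, Lyra), (2023, 23, 13, Jo, Atlas, Mo, Alpha), (2023, 23, 13, Jo, Nova, Lee, Gamma), (2023, 23, 5, Dee, Alpha, Kim, Lyra), (2023, 23, 5, Dee, Atlas, Mo, Alpha), (2023, 23, 5, Dee, Nova, Lee, Gamma)}
Apply σ_{sname != Jo}; surviving tuples: {(1980, 33, 18, Vic, Atlas, Gus, Alpha), (1980, 33, 18, Vic, Beta, Sam, Vega), (1980, 33, 19, Quin, Atlas, Gus, Alpha), (1980, 33, 19, Quin, Beta, Sam, Vega), (1980, 33, 21, Eve, Atlas, Gus, Alpha), (1980, 33, 21, Eve, Beta, Sam, Vega), (1980, 33, 6, Yan, Atlas, Gus, Alpha), (1980, 33, 6, Yan, Beta, Sam, Vega), (2001, 26, 32, Lee, Atlas, Vic, Alpha), (2023, 23, 5, Dee, Alpha, Kim, Lyra), (2023, 23, 5, Dee, Atlas, Mo, Alpha), (2023, 23, 5, Dee, Nova, Lee, Gamma)}
Apply σ_{aid < sid}; surviving tuples: {(1980, 33, 18, Vic, Atlas, Gus, Alpha), (1980, 33, 18, Vic, Beta, Sam, Vega), (1980, 33, 19, Quin, Atlas, Gus, Alpha), (1980, 33, 19, Quin, Beta, Sam, Vega), (1980, 33, 21, Eve, Atlas, Gus, Alpha), (1980, 33, 21, Eve, Beta, Sam, Vega), (1980, 33, 6, Yan, Atlas, Gus, Alpha), (1980, 33, 6, Yan, Beta, Sam, Vega), (2023, 23, 5, Dee, Alpha, Kim, Lyra), (2023, 23, 5, Dee, Atlas, Mo, Alpha), (2023, 23, 5, Dee, Nova, Lee, Gamma)}
Projecting to year, aname, title (6 duplicate(s) eliminated): {(1980, Gus, Alpha), (1980, Sam, Vega), (2023, Kim, Lyra), (2023, Lee, Gamma), (2023, Mo, Alpha)}

{(1980, Gus, Alpha), (1980, Sam, Vega), (2023, Kim, Lyra), (2023, Lee, Gamma), (2023, Mo, Alpha)}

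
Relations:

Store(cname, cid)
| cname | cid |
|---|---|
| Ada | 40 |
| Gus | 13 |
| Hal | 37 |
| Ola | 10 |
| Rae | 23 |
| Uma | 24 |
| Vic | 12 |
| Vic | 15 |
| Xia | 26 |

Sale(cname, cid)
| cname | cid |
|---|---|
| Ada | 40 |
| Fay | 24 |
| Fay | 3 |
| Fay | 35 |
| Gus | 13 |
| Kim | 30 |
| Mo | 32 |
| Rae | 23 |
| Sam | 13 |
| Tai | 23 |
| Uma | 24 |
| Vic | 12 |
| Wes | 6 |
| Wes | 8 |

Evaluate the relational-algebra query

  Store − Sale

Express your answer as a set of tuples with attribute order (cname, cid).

{(Hal, 37), (Ola, 10), (Vic, 15), (Xia, 26)}

Taking the difference: {(Hal, 37), (Ola, 10), (Vic, 15), (Xia, 26)}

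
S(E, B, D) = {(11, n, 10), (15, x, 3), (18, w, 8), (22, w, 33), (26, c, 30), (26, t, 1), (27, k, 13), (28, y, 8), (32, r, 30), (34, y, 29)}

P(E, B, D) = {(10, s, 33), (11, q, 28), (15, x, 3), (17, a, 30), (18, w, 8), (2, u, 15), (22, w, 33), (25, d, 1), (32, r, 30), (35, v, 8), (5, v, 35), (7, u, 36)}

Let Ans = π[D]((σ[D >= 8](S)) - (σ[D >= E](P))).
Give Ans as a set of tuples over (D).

{10, 13, 29, 30, 8}

Apply σ_{D >= 8}; surviving tuples: {(11, n, 10), (18, w, 8), (22, w, 33), (26, c, 30), (27, k, 13), (28, y, 8), (32, r, 30), (34, y, 29)}
Apply σ_{D >= E}; surviving tuples: {(10, s, 33), (11, q, 28), (17, a, 30), (2, u, 15), (22, w, 33), (5, v, 35), (7, u, 36)}
Taking the difference: {(11, n, 10), (18, w, 8), (26, c, 30), (27, k, 13), (28, y, 8), (32, r, 30), (34, y, 29)}
π[D]: project onto (D) (2 duplicate(s) eliminated) → {10, 13, 29, 30, 8}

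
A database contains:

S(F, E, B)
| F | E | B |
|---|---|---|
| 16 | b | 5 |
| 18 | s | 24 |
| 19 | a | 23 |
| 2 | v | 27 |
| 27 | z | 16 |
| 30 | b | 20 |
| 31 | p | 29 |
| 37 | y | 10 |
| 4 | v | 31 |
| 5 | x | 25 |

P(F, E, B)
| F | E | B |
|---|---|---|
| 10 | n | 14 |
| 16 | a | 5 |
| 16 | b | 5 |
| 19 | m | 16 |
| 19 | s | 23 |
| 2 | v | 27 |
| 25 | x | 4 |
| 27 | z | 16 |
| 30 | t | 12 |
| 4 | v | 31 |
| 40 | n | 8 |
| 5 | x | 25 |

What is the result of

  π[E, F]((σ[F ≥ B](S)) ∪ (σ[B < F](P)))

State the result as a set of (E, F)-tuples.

σ[F ≥ B]: keep tuples satisfying F ≥ B → {(16, b, 5), (27, z, 16), (30, b, 20), (31, p, 29), (37, y, 10)}
σ[B < F]: keep tuples satisfying B < F → {(16, a, 5), (16, b, 5), (19, m, 16), (25, x, 4), (27, z, 16), (30, t, 12), (40, n, 8)}
Taking the union: {(16, a, 5), (16, b, 5), (19, m, 16), (25, x, 4), (27, z, 16), (30, b, 20), (30, t, 12), (31, p, 29), (37, y, 10), (40, n, 8)}
π[E, F]: project onto (E, F) → {(a, 16), (b, 16), (b, 30), (m, 19), (n, 40), (p, 31), (t, 30), (x, 25), (y, 37), (z, 27)}

{(a, 16), (b, 16), (b, 30), (m, 19), (n, 40), (p, 31), (t, 30), (x, 25), (y, 37), (z, 27)}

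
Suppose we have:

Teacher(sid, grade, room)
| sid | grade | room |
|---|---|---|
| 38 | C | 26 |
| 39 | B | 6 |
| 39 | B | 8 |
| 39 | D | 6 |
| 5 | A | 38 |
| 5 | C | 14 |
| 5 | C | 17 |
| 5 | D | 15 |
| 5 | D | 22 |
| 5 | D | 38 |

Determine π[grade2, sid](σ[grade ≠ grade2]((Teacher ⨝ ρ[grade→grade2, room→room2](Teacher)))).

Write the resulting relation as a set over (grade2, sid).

{(A, 5), (B, 39), (C, 5), (D, 39), (D, 5)}

ρ[grade→grade2, room→room2]: schema becomes (sid, grade2, room2); tuples unchanged.
Natural join on sid: {(38, C, 26, C, 26), (39, B, 6, B, 6), (39, B, 6, B, 8), (39, B, 6, D, 6), (39, B, 8, B, 6), (39, B, 8, B, 8), (39, B, 8, D, 6), (39, D, 6, B, 6), (39, D, 6, B, 8), (39, D, 6, D, 6), (5, A, 38, A, 38), (5, A, 38, C, 14), (5, A, 38, C, 17), (5, A, 38, D, 15), (5, A, 38, D, 22), (5, A, 38, D, 38), (5, C, 14, A, 38), (5, C, 14, C, 14), (5, C, 14, C, 17), (5, C, 14, D, 15), (5, C, 14, D, 22), (5, C, 14, D, 38), (5, C, 17, A, 38), (5, C, 17, C, 14), (5, C, 17, C, 17), (5, C, 17, D, 15), (5, C, 17, D, 22), (5, C, 17, D, 38), (5, D, 15, A, 38), (5, D, 15, C, 14), (5, D, 15, C, 17), (5, D, 15, D, 15), (5, D, 15, D, 22), (5, D, 15, D, 38), (5, D, 22, A, 38), (5, D, 22, C, 14), (5, D, 22, C, 17), (5, D, 22, D, 15), (5, D, 22, D, 22), (5, D, 22, D, 38), (5, D, 38, A, 38), (5, D, 38, C, 14), (5, D, 38, C, 17), (5, D, 38, D, 15), (5, D, 38, D, 22), (5, D, 38, D, 38)}
Filtering on grade ≠ grade2 leaves {(39, B, 6, D, 6), (39, B, 8, D, 6), (39, D, 6, B, 6), (39, D, 6, B, 8), (5, A, 38, C, 14), (5, A, 38, C, 17), (5, A, 38, D, 15), (5, A, 38, D, 22), (5, A, 38, D, 38), (5, C, 14, A, 38), (5, C, 14, D, 15), (5, C, 14, D, 22), (5, C, 14, D, 38), (5, C, 17, A, 38), (5, C, 17, D, 15), (5, C, 17, D, 22), (5, C, 17, D, 38), (5, D, 15, A, 38), (5, D, 15, C, 14), (5, D, 15, C, 17), (5, D, 22, A, 38), (5, D, 22, C, 14), (5, D, 22, C, 17), (5, D, 38, A, 38), (5, D, 38, C, 14), (5, D, 38, C, 17)}.
π[grade2, sid]: project onto (grade2, sid) (21 duplicate(s) eliminated) → {(A, 5), (B, 39), (C, 5), (D, 39), (D, 5)}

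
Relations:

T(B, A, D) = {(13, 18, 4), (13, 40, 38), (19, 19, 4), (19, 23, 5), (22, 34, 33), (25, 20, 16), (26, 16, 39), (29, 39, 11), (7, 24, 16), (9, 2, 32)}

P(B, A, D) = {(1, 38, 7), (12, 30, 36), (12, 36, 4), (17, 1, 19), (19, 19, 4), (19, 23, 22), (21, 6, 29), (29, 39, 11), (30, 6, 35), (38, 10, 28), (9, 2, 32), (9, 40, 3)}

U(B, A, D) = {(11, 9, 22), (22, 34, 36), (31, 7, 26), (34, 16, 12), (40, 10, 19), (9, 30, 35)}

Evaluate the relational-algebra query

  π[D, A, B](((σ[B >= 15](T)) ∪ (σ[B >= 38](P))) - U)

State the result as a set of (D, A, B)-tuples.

σ[B >= 15]: keep tuples satisfying B >= 15 → {(19, 19, 4), (19, 23, 5), (22, 34, 33), (25, 20, 16), (26, 16, 39), (29, 39, 11)}
σ[B >= 38]: keep tuples satisfying B >= 38 → {(38, 10, 28)}
Union: {(19, 19, 4), (19, 23, 5), (22, 34, 33), (25, 20, 16), (26, 16, 39), (29, 39, 11)} with {(38, 10, 28)} → {(19, 19, 4), (19, 23, 5), (22, 34, 33), (25, 20, 16), (26, 16, 39), (29, 39, 11), (38, 10, 28)}
Difference: {(19, 19, 4), (19, 23, 5), (22, 34, 33), (25, 20, 16), (26, 16, 39), (29, 39, 11), (38, 10, 28)} with {(11, 9, 22), (22, 34, 36), (31, 7, 26), (34, 16, 12), (40, 10, 19), (9, 30, 35)} → {(19, 19, 4), (19, 23, 5), (22, 34, 33), (25, 20, 16), (26, 16, 39), (29, 39, 11), (38, 10, 28)}
Keep only column(s) D, A, B: {(11, 39, 29), (16, 20, 25), (28, 10, 38), (33, 34, 22), (39, 16, 26), (4, 19, 19), (5, 23, 19)}

{(11, 39, 29), (16, 20, 25), (28, 10, 38), (33, 34, 22), (39, 16, 26), (4, 19, 19), (5, 23, 19)}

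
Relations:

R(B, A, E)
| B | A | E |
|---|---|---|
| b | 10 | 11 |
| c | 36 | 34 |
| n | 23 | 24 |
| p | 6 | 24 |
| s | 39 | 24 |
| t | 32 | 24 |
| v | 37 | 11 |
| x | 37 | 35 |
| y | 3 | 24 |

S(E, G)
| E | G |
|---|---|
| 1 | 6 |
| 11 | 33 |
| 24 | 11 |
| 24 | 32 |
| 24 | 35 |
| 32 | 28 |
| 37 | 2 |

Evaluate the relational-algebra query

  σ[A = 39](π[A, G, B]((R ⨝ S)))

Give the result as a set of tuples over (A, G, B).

R ⋈ S (natural join on E): {(b, 10, 11, 33), (n, 23, 24, 11), (n, 23, 24, 32), (n, 23, 24, 35), (p, 6, 24, 11), (p, 6, 24, 32), (p, 6, 24, 35), (s, 39, 24, 11), (s, 39, 24, 32), (s, 39, 24, 35), (t, 32, 24, 11), (t, 32, 24, 32), (t, 32, 24, 35), (v, 37, 11, 33), (y, 3, 24, 11), (y, 3, 24, 32), (y, 3, 24, 35)}
Keep only column(s) A, G, B: {(10, 33, b), (23, 11, n), (23, 32, n), (23, 35, n), (3, 11, y), (3, 32, y), (3, 35, y), (32, 11, t), (32, 32, t), (32, 35, t), (37, 33, v), (39, 11, s), (39, 32, s), (39, 35, s), (6, 11, p), (6, 32, p), (6, 35, p)}
Apply σ_{A = 39}; surviving tuples: {(39, 11, s), (39, 32, s), (39, 35, s)}

{(39, 11, s), (39, 32, s), (39, 35, s)}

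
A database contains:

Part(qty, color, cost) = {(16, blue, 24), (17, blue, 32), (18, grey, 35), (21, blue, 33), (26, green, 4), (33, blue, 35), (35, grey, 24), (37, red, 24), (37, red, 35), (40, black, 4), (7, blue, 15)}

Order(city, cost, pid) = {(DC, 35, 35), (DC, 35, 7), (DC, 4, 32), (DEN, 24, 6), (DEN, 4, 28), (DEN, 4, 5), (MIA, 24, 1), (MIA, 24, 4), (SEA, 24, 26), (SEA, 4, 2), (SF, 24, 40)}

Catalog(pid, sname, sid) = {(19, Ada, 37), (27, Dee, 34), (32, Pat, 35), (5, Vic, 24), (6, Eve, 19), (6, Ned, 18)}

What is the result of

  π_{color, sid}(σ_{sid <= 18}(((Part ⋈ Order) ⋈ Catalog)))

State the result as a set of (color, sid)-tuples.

{(blue, 18), (grey, 18), (red, 18)}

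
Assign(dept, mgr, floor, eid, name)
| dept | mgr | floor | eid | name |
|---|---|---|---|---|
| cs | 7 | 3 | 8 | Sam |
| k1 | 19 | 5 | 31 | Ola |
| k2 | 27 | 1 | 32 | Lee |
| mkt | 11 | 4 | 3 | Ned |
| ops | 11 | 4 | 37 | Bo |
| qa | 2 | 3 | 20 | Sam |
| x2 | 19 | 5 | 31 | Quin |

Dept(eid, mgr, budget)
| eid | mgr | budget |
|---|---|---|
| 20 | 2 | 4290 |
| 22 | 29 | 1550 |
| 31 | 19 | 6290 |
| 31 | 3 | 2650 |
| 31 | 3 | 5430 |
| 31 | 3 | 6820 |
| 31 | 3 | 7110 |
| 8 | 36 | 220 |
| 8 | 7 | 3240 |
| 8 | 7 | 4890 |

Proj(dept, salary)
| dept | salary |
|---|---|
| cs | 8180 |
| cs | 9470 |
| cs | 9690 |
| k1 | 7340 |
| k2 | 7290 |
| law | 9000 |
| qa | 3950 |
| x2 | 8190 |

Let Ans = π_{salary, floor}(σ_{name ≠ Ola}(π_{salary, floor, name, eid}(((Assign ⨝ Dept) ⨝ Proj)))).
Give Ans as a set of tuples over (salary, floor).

{(3950, 3), (8180, 3), (8190, 5), (9470, 3), (9690, 3)}

Natural join on mgr, eid: {(cs, 7, 3, 8, Sam, 3240), (cs, 7, 3, 8, Sam, 4890), (k1, 19, 5, 31, Ola, 6290), (qa, 2, 3, 20, Sam, 4290), (x2, 19, 5, 31, Quin, 6290)}
Natural join on dept: {(cs, 7, 3, 8, Sam, 3240, 8180), (cs, 7, 3, 8, Sam, 3240, 9470), (cs, 7, 3, 8, Sam, 3240, 9690), (cs, 7, 3, 8, Sam, 4890, 8180), (cs, 7, 3, 8, Sam, 4890, 9470), (cs, 7, 3, 8, Sam, 4890, 9690), (k1, 19, 5, 31, Ola, 6290, 7340), (qa, 2, 3, 20, Sam, 4290, 3950), (x2, 19, 5, 31, Quin, 6290, 8190)}
π[salary, floor, name, eid]: project onto (salary, floor, name, eid) (3 duplicate(s) eliminated) → {(3950, 3, Sam, 20), (7340, 5, Ola, 31), (8180, 3, Sam, 8), (8190, 5, Quin, 31), (9470, 3, Sam, 8), (9690, 3, Sam, 8)}
Filtering on name ≠ Ola leaves {(3950, 3, Sam, 20), (8180, 3, Sam, 8), (8190, 5, Quin, 31), (9470, 3, Sam, 8), (9690, 3, Sam, 8)}.
π[salary, floor]: project onto (salary, floor) → {(3950, 3), (8180, 3), (8190, 5), (9470, 3), (9690, 3)}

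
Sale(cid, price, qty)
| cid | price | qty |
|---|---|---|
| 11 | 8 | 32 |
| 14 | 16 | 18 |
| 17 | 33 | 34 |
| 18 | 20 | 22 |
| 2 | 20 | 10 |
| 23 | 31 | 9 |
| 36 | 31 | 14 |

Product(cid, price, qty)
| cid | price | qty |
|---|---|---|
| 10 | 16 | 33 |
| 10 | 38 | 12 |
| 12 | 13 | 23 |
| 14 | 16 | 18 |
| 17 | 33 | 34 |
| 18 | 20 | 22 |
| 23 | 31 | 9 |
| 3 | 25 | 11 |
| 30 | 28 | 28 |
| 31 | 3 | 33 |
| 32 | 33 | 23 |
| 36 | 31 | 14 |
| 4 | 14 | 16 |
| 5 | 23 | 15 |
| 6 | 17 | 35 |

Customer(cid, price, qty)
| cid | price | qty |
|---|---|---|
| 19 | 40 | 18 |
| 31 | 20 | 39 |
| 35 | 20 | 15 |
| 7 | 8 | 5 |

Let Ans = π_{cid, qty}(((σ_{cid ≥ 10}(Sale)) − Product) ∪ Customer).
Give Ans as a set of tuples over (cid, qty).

σ[cid ≥ 10]: keep tuples satisfying cid ≥ 10 → {(11, 8, 32), (14, 16, 18), (17, 33, 34), (18, 20, 22), (23, 31, 9), (36, 31, 14)}
Set difference of the two operands is {(11, 8, 32)}.
Set union of the two operands is {(11, 8, 32), (19, 40, 18), (31, 20, 39), (35, 20, 15), (7, 8, 5)}.
π_{cid, qty} gives {(11, 32), (19, 18), (31, 39), (35, 15), (7, 5)}.

{(11, 32), (19, 18), (31, 39), (35, 15), (7, 5)}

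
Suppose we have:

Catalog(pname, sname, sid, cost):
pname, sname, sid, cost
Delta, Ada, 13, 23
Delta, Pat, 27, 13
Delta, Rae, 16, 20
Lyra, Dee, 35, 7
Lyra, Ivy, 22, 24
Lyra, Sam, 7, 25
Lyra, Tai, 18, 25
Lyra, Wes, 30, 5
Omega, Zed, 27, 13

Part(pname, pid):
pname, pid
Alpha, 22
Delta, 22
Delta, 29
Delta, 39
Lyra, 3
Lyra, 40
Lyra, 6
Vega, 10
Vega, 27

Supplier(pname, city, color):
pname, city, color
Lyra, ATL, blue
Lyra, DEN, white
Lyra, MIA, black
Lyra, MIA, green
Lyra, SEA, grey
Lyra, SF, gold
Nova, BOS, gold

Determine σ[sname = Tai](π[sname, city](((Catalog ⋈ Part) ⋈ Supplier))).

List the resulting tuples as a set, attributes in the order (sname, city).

{(Tai, ATL), (Tai, DEN), (Tai, MIA), (Tai, SEA), (Tai, SF)}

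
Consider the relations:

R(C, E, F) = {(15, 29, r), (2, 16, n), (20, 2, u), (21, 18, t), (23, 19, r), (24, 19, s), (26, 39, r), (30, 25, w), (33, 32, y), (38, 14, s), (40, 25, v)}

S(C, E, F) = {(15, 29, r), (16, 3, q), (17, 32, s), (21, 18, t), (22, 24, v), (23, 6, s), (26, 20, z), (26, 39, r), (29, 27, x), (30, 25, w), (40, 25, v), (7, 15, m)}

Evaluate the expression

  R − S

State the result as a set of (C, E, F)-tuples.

{(2, 16, n), (20, 2, u), (23, 19, r), (24, 19, s), (33, 32, y), (38, 14, s)}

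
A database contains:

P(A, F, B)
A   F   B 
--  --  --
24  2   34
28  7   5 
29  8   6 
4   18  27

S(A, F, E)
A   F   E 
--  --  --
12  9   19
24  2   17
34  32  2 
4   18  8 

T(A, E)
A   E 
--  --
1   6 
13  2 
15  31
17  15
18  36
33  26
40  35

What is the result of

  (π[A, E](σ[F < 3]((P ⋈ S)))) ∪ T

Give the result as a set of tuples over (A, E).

{(1, 6), (13, 2), (15, 31), (17, 15), (18, 36), (24, 17), (33, 26), (40, 35)}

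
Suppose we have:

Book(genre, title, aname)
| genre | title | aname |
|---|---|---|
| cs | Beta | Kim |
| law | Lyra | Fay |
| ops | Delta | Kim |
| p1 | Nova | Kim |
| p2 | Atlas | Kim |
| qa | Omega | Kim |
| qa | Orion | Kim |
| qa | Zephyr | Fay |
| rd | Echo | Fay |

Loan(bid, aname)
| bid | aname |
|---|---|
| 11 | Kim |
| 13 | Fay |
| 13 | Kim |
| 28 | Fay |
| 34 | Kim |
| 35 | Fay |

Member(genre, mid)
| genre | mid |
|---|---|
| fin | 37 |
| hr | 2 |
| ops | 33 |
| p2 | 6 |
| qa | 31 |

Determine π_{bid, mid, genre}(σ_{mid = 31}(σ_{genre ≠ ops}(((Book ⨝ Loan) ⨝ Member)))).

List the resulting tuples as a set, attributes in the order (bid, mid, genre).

{(11, 31, qa), (13, 31, qa), (28, 31, qa), (34, 31, qa), (35, 31, qa)}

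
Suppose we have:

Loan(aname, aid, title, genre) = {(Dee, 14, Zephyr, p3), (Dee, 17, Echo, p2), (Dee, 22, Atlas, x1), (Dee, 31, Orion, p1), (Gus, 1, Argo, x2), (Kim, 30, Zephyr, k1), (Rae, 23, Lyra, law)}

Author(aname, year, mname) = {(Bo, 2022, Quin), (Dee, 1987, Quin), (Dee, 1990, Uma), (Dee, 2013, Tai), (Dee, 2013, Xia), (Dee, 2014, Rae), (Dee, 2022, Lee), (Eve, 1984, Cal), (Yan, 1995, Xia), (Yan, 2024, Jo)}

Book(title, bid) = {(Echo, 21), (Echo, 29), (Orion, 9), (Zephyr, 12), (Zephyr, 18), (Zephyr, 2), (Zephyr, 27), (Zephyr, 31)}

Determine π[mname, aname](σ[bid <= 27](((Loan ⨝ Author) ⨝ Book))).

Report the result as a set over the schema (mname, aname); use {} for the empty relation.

{(Lee, Dee), (Quin, Dee), (Rae, Dee), (Tai, Dee), (Uma, Dee), (Xia, Dee)}

Loan ⋈ Author (natural join on aname): {(Dee, 14, Zephyr, p3, 1987, Quin), (Dee, 14, Zephyr, p3, 1990, Uma), (Dee, 14, Zephyr, p3, 2013, Tai), (Dee, 14, Zephyr, p3, 2013, Xia), (Dee, 14, Zephyr, p3, 2014, Rae), (Dee, 14, Zephyr, p3, 2022, Lee), (Dee, 17, Echo, p2, 1987, Quin), (Dee, 17, Echo, p2, 1990, Uma), (Dee, 17, Echo, p2, 2013, Tai), (Dee, 17, Echo, p2, 2013, Xia), (Dee, 17, Echo, p2, 2014, Rae), (Dee, 17, Echo, p2, 2022, Lee), (Dee, 22, Atlas, x1, 1987, Quin), (Dee, 22, Atlas, x1, 1990, Uma), (Dee, 22, Atlas, x1, 2013, Tai), (Dee, 22, Atlas, x1, 2013, Xia), (Dee, 22, Atlas, x1, 2014, Rae), (Dee, 22, Atlas, x1, 2022, Lee), (Dee, 31, Orion, p1, 1987, Quin), (Dee, 31, Orion, p1, 1990, Uma), (Dee, 31, Orion, p1, 2013, Tai), (Dee, 31, Orion, p1, 2013, Xia), (Dee, 31, Orion, p1, 2014, Rae), (Dee, 31, Orion, p1, 2022, Lee)}
(Loan ⨝ Author) ⋈ Book (natural join on title): {(Dee, 14, Zephyr, p3, 1987, Quin, 12), (Dee, 14, Zephyr, p3, 1987, Quin, 18), (Dee, 14, Zephyr, p3, 1987, Quin, 2), (Dee, 14, Zephyr, p3, 1987, Quin, 27), (Dee, 14, Zephyr, p3, 1987, Quin, 31), (Dee, 14, Zephyr, p3, 1990, Uma, 12), (Dee, 14, Zephyr, p3, 1990, Uma, 18), (Dee, 14, Zephyr, p3, 1990, Uma, 2), (Dee, 14, Zephyr, p3, 1990, Uma, 27), (Dee, 14, Zephyr, p3, 1990, Uma, 31), (Dee, 14, Zephyr, p3, 2013, Tai, 12), (Dee, 14, Zephyr, p3, 2013, Tai, 18), (Dee, 14, Zephyr, p3, 2013, Tai, 2), (Dee, 14, Zephyr, p3, 2013, Tai, 27), (Dee, 14, Zephyr, p3, 2013, Tai, 31), (Dee, 14, Zephyr, p3, 2013, Xia, 12), (Dee, 14, Zephyr, p3, 2013, Xia, 18), (Dee, 14, Zephyr, p3, 2013, Xia, 2), (Dee, 14, Zephyr, p3, 2013, Xia, 27), (Dee, 14, Zephyr, p3, 2013, Xia, 31), (Dee, 14, Zephyr, p3, 2014, Rae, 12), (Dee, 14, Zephyr, p3, 2014, Rae, 18), (Dee, 14, Zephyr, p3, 2014, Rae, 2), (Dee, 14, Zephyr, p3, 2014, Rae, 27), (Dee, 14, Zephyr, p3, 2014, Rae, 31), (Dee, 14, Zephyr, p3, 2022, Lee, 12), (Dee, 14, Zephyr, p3, 2022, Lee, 18), (Dee, 14, Zephyr, p3, 2022, Lee, 2), (Dee, 14, Zephyr, p3, 2022, Lee, 27), (Dee, 14, Zephyr, p3, 2022, Lee, 31), (Dee, 17, Echo, p2, 1987, Quin, 21), (Dee, 17, Echo, p2, 1987, Quin, 29), (Dee, 17, Echo, p2, 1990, Uma, 21), (Dee, 17, Echo, p2, 1990, Uma, 29), (Dee, 17, Echo, p2, 2013, Tai, 21), (Dee, 17, Echo, p2, 2013, Tai, 29), (Dee, 17, Echo, p2, 2013, Xia, 21), (Dee, 17, Echo, p2, 2013, Xia, 29), (Dee, 17, Echo, p2, 2014, Rae, 21), (Dee, 17, Echo, p2, 2014, Rae, 29), (Dee, 17, Echo, p2, 2022, Lee, 21), (Dee, 17, Echo, p2, 2022, Lee, 29), (Dee, 31, Orion, p1, 1987, Quin, 9), (Dee, 31, Orion, p1, 1990, Uma, 9), (Dee, 31, Orion, p1, 2013, Tai, 9), (Dee, 31, Orion, p1, 2013, Xia, 9), (Dee, 31, Orion, p1, 2014, Rae, 9), (Dee, 31, Orion, p1, 2022, Lee, 9)}
σ[bid <= 27]: keep tuples satisfying bid <= 27 → {(Dee, 14, Zephyr, p3, 1987, Quin, 12), (Dee, 14, Zephyr, p3, 1987, Quin, 18), (Dee, 14, Zephyr, p3, 1987, Quin, 2), (Dee, 14, Zephyr, p3, 1987, Quin, 27), (Dee, 14, Zephyr, p3, 1990, Uma, 12), (Dee, 14, Zephyr, p3, 1990, Uma, 18), (Dee, 14, Zephyr, p3, 1990, Uma, 2), (Dee, 14, Zephyr, p3, 1990, Uma, 27), (Dee, 14, Zephyr, p3, 2013, Tai, 12), (Dee, 14, Zephyr, p3, 2013, Tai, 18), (Dee, 14, Zephyr, p3, 2013, Tai, 2), (Dee, 14, Zephyr, p3, 2013, Tai, 27), (Dee, 14, Zephyr, p3, 2013, Xia, 12), (Dee, 14, Zephyr, p3, 2013, Xia, 18), (Dee, 14, Zephyr, p3, 2013, Xia, 2), (Dee, 14, Zephyr, p3, 2013, Xia, 27), (Dee, 14, Zephyr, p3, 2014, Rae, 12), (Dee, 14, Zephyr, p3, 2014, Rae, 18), (Dee, 14, Zephyr, p3, 2014, Rae, 2), (Dee, 14, Zephyr, p3, 2014, Rae, 27), (Dee, 14, Zephyr, p3, 2022, Lee, 12), (Dee, 14, Zephyr, p3, 2022, Lee, 18), (Dee, 14, Zephyr, p3, 2022, Lee, 2), (Dee, 14, Zephyr, p3, 2022, Lee, 27), (Dee, 17, Echo, p2, 1987, Quin, 21), (Dee, 17, Echo, p2, 1990, Uma, 21), (Dee, 17, Echo, p2, 2013, Tai, 21), (Dee, 17, Echo, p2, 2013, Xia, 21), (Dee, 17, Echo, p2, 2014, Rae, 21), (Dee, 17, Echo, p2, 2022, Lee, 21), (Dee, 31, Orion, p1, 1987, Quin, 9), (Dee, 31, Orion, p1, 1990, Uma, 9), (Dee, 31, Orion, p1, 2013, Tai, 9), (Dee, 31, Orion, p1, 2013, Xia, 9), (Dee, 31, Orion, p1, 2014, Rae, 9), (Dee, 31, Orion, p1, 2022, Lee, 9)}
Keep only column(s) mname, aname (30 duplicate(s) eliminated): {(Lee, Dee), (Quin, Dee), (Rae, Dee), (Tai, Dee), (Uma, Dee), (Xia, Dee)}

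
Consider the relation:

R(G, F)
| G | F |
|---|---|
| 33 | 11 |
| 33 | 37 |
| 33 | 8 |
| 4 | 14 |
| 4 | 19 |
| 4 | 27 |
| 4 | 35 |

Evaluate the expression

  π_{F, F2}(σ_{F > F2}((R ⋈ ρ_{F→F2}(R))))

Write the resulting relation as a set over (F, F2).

ρ[F→F2]: schema becomes (G, F2); tuples unchanged.
R ⋈ ρ_{F→F2}(R) (natural join on G): {(33, 11, 11), (33, 11, 37), (33, 11, 8), (33, 37, 11), (33, 37, 37), (33, 37, 8), (33, 8, 11), (33, 8, 37), (33, 8, 8), (4, 14, 14), (4, 14, 19), (4, 14, 27), (4, 14, 35), (4, 19, 14), (4, 19, 19), (4, 19, 27), (4, 19, 35), (4, 27, 14), (4, 27, 19), (4, 27, 27), (4, 27, 35), (4, 35, 14), (4, 35, 19), (4, 35, 27), (4, 35, 35)}
Selection F > F2: {(33, 11, 8), (33, 37, 11), (33, 37, 8), (4, 19, 14), (4, 27, 14), (4, 27, 19), (4, 35, 14), (4, 35, 19), (4, 35, 27)}
Keep only column(s) F, F2: {(11, 8), (19, 14), (27, 14), (27, 19), (35, 14), (35, 19), (35, 27), (37, 11), (37, 8)}

{(11, 8), (19, 14), (27, 14), (27, 19), (35, 14), (35, 19), (35, 27), (37, 11), (37, 8)}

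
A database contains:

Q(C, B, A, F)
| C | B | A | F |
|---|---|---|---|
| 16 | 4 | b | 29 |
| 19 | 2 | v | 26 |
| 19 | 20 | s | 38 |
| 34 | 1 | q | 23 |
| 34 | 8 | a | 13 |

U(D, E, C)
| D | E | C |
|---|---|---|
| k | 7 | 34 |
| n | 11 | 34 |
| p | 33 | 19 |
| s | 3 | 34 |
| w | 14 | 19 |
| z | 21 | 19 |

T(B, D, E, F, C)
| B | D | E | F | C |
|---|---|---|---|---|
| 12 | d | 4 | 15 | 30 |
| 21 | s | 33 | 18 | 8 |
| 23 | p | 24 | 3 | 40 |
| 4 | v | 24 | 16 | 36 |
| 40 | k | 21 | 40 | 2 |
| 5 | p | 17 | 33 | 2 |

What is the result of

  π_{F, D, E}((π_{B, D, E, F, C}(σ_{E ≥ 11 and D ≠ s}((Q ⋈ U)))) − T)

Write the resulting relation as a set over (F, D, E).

{(13, n, 11), (23, n, 11), (26, p, 33), (26, w, 14), (26, z, 21), (38, p, 33), (38, w, 14), (38, z, 21)}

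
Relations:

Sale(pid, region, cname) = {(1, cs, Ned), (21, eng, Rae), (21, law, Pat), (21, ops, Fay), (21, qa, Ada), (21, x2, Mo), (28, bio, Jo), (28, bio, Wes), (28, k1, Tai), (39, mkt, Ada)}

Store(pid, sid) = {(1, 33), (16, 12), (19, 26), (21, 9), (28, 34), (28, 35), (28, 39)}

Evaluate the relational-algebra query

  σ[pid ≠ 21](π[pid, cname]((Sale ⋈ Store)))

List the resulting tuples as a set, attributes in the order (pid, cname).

{(1, Ned), (28, Jo), (28, Tai), (28, Wes)}

Sale ⋈ Store (natural join on pid): {(1, cs, Ned, 33), (21, eng, Rae, 9), (21, law, Pat, 9), (21, ops, Fay, 9), (21, qa, Ada, 9), (21, x2, Mo, 9), (28, bio, Jo, 34), (28, bio, Jo, 35), (28, bio, Jo, 39), (28, bio, Wes, 34), (28, bio, Wes, 35), (28, bio, Wes, 39), (28, k1, Tai, 34), (28, k1, Tai, 35), (28, k1, Tai, 39)}
π_{pid, cname} gives {(1, Ned), (21, Ada), (21, Fay), (21, Mo), (21, Pat), (21, Rae), (28, Jo), (28, Tai), (28, Wes)} (6 duplicate(s) eliminated).
Filtering on pid ≠ 21 leaves {(1, Ned), (28, Jo), (28, Tai), (28, Wes)}.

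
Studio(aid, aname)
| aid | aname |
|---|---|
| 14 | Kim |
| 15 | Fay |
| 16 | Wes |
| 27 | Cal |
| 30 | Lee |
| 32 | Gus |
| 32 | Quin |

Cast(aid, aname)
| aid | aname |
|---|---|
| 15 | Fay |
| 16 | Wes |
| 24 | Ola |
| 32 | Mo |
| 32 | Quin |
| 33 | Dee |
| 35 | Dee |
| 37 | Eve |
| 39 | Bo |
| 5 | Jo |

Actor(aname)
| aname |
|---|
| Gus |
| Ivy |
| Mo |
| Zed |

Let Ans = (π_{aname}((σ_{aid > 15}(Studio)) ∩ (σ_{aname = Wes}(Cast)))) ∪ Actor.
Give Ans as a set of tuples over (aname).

{Gus, Ivy, Mo, Wes, Zed}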